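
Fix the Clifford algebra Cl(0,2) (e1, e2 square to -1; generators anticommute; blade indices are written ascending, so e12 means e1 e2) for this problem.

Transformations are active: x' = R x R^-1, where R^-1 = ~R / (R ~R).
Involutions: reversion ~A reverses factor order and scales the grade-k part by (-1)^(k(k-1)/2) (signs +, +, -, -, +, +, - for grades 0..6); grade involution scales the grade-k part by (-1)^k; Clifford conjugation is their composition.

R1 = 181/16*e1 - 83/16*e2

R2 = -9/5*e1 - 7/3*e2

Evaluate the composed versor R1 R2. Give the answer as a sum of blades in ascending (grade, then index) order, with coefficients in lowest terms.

Distribute over the terms of R1 (each basis-blade product reordered to ascending indices, repeated generators contracted through their squares):
(181/16*e1) R2 = 1629/80 - 1267/48*e12
(-83/16*e2) R2 = -581/48 - 747/80*e12
Summing the partial products and collecting blades:
Answer: 991/120 - 536/15*e12


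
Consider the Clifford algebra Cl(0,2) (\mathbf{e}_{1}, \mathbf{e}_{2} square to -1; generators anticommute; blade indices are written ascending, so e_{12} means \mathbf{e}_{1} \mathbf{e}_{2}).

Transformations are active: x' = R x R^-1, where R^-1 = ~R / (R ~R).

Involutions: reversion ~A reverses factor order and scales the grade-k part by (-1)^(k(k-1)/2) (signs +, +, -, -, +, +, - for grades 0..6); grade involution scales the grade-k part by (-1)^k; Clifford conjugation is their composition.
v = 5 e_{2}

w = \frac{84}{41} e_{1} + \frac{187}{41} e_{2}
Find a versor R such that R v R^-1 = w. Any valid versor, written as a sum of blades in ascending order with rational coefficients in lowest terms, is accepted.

Here q(v) = q(w) = -25; the classical choice R = v + w = \frac{84}{41} e_{1} + \frac{392}{41} e_{2} then realises v -> w under the sandwich.
Answer: \frac{84}{41} e_{1} + \frac{392}{41} e_{2}


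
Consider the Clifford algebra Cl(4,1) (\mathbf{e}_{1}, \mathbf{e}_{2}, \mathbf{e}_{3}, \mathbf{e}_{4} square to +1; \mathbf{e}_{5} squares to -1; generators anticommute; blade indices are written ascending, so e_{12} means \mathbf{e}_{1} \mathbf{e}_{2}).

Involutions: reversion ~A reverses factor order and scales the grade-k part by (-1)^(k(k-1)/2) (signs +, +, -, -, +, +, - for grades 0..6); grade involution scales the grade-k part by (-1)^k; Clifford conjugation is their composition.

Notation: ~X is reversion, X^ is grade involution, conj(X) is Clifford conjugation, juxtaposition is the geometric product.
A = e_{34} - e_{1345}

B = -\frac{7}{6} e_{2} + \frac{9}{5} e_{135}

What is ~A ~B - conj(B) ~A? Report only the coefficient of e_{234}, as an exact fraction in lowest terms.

first term: \frac{9}{5} e_{4} - \frac{9}{5} e_{145} + \frac{7}{6} e_{234} - \frac{7}{6} e_{12345}
second term: \frac{9}{5} e_{4} - \frac{9}{5} e_{145} - \frac{7}{6} e_{234} + \frac{7}{6} e_{12345}
Answer: \frac{7}{3}


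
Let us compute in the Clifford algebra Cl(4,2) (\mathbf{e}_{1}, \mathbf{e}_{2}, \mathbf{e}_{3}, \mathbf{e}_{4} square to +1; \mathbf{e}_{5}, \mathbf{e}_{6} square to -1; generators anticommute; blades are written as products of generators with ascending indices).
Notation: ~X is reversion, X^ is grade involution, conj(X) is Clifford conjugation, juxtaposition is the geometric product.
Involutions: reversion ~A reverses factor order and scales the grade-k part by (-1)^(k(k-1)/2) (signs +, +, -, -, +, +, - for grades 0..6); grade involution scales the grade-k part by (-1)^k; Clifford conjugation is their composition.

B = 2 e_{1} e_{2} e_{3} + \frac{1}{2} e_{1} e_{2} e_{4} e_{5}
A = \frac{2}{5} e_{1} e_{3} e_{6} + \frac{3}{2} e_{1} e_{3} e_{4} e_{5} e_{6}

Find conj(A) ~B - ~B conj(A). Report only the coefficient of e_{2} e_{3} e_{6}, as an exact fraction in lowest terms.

first term: \frac{4}{5} e_{2} e_{6} - \frac{3}{4} e_{2} e_{3} e_{6} - 3 e_{2} e_{4} e_{5} e_{6} + \frac{1}{5} e_{2} e_{3} e_{4} e_{5} e_{6}
second term: -\frac{4}{5} e_{2} e_{6} + \frac{3}{4} e_{2} e_{3} e_{6} + 3 e_{2} e_{4} e_{5} e_{6} - \frac{1}{5} e_{2} e_{3} e_{4} e_{5} e_{6}
Answer: -\frac{3}{2}


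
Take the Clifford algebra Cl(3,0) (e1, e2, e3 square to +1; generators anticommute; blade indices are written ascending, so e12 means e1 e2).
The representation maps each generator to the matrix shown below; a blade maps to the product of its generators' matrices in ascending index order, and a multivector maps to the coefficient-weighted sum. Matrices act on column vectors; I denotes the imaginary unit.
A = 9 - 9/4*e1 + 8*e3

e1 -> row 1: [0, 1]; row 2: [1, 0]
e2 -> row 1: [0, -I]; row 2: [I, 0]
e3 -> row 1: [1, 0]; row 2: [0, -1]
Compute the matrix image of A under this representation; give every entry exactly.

M = (9)*1 + (-9/4)*rho(e1) + (8)*rho(e3), summed entrywise (1 is the identity matrix):
Answer: row 1: [17, -9/4]; row 2: [-9/4, 1]


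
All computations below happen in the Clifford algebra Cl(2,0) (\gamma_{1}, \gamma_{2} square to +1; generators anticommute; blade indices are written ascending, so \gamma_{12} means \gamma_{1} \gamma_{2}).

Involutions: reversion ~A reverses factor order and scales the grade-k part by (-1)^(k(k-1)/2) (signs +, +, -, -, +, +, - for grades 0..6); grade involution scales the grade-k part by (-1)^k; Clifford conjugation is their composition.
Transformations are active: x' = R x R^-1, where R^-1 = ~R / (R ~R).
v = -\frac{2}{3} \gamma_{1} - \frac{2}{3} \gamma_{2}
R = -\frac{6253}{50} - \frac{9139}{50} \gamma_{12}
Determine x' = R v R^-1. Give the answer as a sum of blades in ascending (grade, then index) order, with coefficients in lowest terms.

~R = -\frac{6253}{50} + \frac{9139}{50} \gamma_{12}, and R ~R = \frac{12262133}{250}, so R^-1 = ~R / (\frac{12262133}{250}).
R v = \frac{15392}{75} \gamma_{1} - \frac{962}{25} \gamma_{2}
Answer: -\frac{302}{795} \gamma_{1} + \frac{686}{795} \gamma_{2}


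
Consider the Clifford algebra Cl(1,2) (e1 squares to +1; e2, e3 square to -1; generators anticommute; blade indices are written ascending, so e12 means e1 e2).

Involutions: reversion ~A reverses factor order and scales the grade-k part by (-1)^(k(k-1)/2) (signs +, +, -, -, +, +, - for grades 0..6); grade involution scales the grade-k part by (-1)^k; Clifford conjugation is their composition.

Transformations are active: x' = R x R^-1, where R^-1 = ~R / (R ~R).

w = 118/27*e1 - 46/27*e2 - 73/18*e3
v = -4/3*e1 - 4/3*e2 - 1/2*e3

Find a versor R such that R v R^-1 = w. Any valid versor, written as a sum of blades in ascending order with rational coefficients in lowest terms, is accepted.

Sketch: the shared square -1/4 makes R = v + w = 82/27*e1 - 82/27*e2 - 41/9*e3 the natural versor; its sandwich fixes that direction, negates (v - w)/2, and sends v to w.
Answer: 82/27*e1 - 82/27*e2 - 41/9*e3


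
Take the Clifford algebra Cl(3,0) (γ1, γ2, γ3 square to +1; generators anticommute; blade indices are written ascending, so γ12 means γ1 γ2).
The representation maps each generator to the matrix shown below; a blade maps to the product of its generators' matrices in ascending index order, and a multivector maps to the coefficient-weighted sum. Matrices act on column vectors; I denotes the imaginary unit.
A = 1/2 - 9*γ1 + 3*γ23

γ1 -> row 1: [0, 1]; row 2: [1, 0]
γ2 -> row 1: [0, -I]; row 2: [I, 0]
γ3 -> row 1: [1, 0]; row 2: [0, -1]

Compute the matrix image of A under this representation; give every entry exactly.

Bivector images (products of the table entries): rho(γ23) = rho(γ2)rho(γ3) = row 1: [0, I]; row 2: [I, 0].
M = (1/2)*1 + (-9)*rho(γ1) + (3)*rho(γ23), summed entrywise (1 is the identity matrix):
Answer: row 1: [1/2, -9 + 3*I]; row 2: [-9 + 3*I, 1/2]


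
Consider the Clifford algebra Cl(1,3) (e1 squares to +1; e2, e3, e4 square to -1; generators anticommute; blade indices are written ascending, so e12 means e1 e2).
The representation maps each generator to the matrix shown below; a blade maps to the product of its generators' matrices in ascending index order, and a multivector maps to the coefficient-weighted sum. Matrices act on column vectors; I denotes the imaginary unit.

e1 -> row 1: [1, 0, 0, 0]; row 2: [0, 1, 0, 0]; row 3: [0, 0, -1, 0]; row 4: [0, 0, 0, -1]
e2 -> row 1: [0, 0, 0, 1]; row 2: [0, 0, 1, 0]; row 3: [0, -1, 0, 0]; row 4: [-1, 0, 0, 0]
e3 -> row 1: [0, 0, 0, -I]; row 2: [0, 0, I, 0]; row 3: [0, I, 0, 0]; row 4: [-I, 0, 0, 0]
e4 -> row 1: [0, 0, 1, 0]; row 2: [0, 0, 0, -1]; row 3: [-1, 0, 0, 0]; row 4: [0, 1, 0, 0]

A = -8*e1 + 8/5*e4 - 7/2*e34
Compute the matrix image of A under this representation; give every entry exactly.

Bivector images (products of the table entries): rho(e34) = rho(e3)rho(e4) = row 1: [0, -I, 0, 0]; row 2: [-I, 0, 0, 0]; row 3: [0, 0, 0, -I]; row 4: [0, 0, -I, 0].
M = (-8)*rho(e1) + (8/5)*rho(e4) + (-7/2)*rho(e34), summed entrywise:
Answer: row 1: [-8, 7*I/2, 8/5, 0]; row 2: [7*I/2, -8, 0, -8/5]; row 3: [-8/5, 0, 8, 7*I/2]; row 4: [0, 8/5, 7*I/2, 8]


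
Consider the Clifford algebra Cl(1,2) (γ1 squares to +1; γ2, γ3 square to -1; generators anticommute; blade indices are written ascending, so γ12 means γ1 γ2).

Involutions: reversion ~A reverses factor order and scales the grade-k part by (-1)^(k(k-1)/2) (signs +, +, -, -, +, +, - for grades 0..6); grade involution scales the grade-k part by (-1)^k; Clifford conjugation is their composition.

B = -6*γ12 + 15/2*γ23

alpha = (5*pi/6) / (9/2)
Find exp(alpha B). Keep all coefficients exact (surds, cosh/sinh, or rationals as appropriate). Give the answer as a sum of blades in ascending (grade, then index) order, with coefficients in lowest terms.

B^2 term by term: the squares give (-6)^2*(γ12)^2 + (15/2)^2*(γ23)^2 = 36*(+1) + 225/4*(-1) = -81/4 (each basis 2-blade squares to minus the product of its generators' squares); cross terms between blades sharing an index anticommute and cancel. So B^2 = -81/4.
B^2 = -81/4 — the negative square puts this in the circular regime; l = 9/2, alpha*l = 5*pi/6, so exp(alpha B) = cos(5*pi/6) + (sin(5*pi/6)/(9/2))*B = -sqrt(3)/2 + (1/9)*B.
Answer: -sqrt(3)/2 - 2/3*γ12 + 5/6*γ23


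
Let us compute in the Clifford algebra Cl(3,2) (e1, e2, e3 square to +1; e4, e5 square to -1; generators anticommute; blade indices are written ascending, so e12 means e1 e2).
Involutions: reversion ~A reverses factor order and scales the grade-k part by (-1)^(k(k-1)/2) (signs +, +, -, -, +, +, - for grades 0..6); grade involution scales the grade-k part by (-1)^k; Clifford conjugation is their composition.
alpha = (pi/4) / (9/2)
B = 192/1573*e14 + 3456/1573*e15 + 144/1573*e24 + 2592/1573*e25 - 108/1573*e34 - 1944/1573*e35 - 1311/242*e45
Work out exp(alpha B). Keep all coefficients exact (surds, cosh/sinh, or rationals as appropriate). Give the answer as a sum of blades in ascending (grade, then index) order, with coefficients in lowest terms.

B^2 term by term: the squares give (192/1573)^2*(e14)^2 + (3456/1573)^2*(e15)^2 + (144/1573)^2*(e24)^2 + (2592/1573)^2*(e25)^2 + (-108/1573)^2*(e34)^2 + (-1944/1573)^2*(e35)^2 + (-1311/242)^2*(e45)^2 = 36864/2474329*(+1) + 11943936/2474329*(+1) + 20736/2474329*(+1) + 6718464/2474329*(+1) + 11664/2474329*(+1) + 3779136/2474329*(+1) + 1718721/58564*(-1) = -81/4 (each basis 2-blade squares to minus the product of its generators' squares); cross terms between blades sharing an index anticommute and cancel; the commuting (index-disjoint) pairs give grade-4 terms 2*c*c'*(blade product), which cancel blade by blade — e1245: -995328/2474329 + 995328/2474329 = 0; e1345: 746496/2474329 - 746496/2474329 = 0; e2345: 559872/2474329 - 559872/2474329 = 0 — confirming B is simple. So B^2 = -81/4.
B^2 = -81/4 — a negative square means the series sums to a rotation: l = 9/2, alpha*l = pi/4, so exp(alpha B) = cos(pi/4) + (sin(pi/4)/(9/2))*B = sqrt(2)/2 + (sqrt(2)/9)*B.
Answer: sqrt(2)/2 + 64*sqrt(2)/4719*e14 + 384*sqrt(2)/1573*e15 + 16*sqrt(2)/1573*e24 + 288*sqrt(2)/1573*e25 - 12*sqrt(2)/1573*e34 - 216*sqrt(2)/1573*e35 - 437*sqrt(2)/726*e45


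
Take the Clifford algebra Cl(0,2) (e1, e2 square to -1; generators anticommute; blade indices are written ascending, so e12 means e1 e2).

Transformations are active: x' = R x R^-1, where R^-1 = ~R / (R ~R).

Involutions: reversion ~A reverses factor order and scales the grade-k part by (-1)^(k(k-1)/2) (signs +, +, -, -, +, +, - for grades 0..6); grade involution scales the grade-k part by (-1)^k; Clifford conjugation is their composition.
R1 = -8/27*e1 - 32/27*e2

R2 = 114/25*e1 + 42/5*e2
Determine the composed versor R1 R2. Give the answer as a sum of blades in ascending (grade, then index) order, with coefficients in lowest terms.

Distribute over the terms of R1 (each basis-blade product reordered to ascending indices, repeated generators contracted through their squares):
(-8/27*e1) R2 = 304/225 - 112/45*e12
(-32/27*e2) R2 = 448/45 + 1216/225*e12
Summing the partial products and collecting blades:
Answer: 848/75 + 656/225*e12


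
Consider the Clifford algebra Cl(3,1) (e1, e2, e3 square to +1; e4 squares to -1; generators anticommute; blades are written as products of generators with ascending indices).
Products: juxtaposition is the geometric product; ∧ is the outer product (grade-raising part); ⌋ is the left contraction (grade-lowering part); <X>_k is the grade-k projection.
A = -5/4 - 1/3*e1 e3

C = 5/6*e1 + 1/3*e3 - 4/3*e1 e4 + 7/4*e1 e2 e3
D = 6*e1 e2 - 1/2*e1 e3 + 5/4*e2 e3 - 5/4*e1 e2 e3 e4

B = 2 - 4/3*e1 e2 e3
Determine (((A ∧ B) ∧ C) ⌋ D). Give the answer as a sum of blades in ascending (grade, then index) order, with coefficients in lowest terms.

step 1: -5/2 - 2/3*e1 e3 + 5/3*e1 e2 e3
step 2: -25/12*e1 - 5/6*e3 + 10/3*e1 e4 - 35/8*e1 e2 e3
step 3: -5/12*e1 - 275/24*e2 + 25/24*e3 - 175/32*e4 - 25/6*e2 e3 + 25/24*e1 e2 e4 + 125/48*e2 e3 e4
Answer: -5/12*e1 - 275/24*e2 + 25/24*e3 - 175/32*e4 - 25/6*e2 e3 + 25/24*e1 e2 e4 + 125/48*e2 e3 e4


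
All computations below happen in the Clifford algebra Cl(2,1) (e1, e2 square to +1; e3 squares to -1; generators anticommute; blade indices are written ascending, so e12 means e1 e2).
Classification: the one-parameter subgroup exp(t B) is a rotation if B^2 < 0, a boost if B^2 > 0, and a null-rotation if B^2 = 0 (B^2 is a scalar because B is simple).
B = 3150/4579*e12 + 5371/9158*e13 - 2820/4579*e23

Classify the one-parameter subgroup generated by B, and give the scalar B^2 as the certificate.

B^2 term by term: the squares give (3150/4579)^2*(e12)^2 + (5371/9158)^2*(e13)^2 + (-2820/4579)^2*(e23)^2 = 9922500/20967241*(-1) + 28847641/83868964*(+1) + 7952400/20967241*(+1) = 1/4 (each basis 2-blade squares to minus the product of its generators' squares); cross terms between blades sharing an index anticommute and cancel. So B^2 = 1/4.
Answer: boost, certificate B^2 = 1/4. One invariant decides it: the square 1/4 survives every conjugation, and its sign is exactly the classification.


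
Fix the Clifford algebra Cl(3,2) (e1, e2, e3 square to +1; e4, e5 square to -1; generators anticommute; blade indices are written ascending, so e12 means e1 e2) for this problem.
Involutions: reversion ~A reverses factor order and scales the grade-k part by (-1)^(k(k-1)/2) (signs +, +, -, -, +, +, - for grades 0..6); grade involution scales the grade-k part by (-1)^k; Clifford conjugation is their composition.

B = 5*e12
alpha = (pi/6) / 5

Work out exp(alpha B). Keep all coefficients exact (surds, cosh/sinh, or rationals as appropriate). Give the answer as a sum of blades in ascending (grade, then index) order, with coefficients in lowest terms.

B^2 = (5)^2*(e12)^2 = 25*(-1) = -25 (a basis 2-blade squares to minus the product of its generators' squares).
B^2 = -25 — a negative square means the series sums to a rotation: l = 5, alpha*l = pi/6, so exp(alpha B) = cos(pi/6) + (sin(pi/6)/5)*B = sqrt(3)/2 + (1/10)*B.
Answer: sqrt(3)/2 + 1/2*e12


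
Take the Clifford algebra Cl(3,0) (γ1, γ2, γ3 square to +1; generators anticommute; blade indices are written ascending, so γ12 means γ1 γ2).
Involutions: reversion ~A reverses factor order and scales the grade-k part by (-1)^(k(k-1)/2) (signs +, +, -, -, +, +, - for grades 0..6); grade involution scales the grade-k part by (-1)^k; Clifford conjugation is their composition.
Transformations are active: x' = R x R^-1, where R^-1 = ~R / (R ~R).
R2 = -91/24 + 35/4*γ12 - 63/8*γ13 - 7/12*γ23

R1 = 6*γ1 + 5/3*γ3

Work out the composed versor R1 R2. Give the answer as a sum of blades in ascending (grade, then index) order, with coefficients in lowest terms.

Distribute over the terms of R1 (each basis-blade product reordered to ascending indices, repeated generators contracted through their squares):
(6*γ1) R2 = -91/4*γ1 + 105/2*γ2 - 189/4*γ3 - 7/2*γ123
(5/3*γ3) R2 = 105/8*γ1 + 35/36*γ2 - 455/72*γ3 + 175/12*γ123
Summing the partial products and collecting blades:
Answer: -77/8*γ1 + 1925/36*γ2 - 3857/72*γ3 + 133/12*γ123


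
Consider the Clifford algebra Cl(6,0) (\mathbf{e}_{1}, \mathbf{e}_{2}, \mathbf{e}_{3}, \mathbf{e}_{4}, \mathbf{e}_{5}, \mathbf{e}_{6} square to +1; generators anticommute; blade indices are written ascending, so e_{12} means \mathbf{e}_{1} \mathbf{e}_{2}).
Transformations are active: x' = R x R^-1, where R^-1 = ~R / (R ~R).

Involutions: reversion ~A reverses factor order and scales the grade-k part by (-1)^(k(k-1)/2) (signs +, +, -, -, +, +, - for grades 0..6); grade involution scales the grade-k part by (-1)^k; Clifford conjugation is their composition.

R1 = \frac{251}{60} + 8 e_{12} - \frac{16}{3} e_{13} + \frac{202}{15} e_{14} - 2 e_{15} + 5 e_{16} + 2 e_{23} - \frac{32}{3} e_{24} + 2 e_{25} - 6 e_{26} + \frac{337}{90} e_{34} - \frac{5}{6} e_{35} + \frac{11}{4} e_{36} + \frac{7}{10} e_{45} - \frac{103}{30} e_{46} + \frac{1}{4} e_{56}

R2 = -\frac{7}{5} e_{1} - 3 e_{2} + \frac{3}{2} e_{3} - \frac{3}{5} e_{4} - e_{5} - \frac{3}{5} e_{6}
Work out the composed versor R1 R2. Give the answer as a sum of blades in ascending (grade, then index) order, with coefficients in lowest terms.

Distribute over the terms of R2 (each basis-blade product reordered to ascending indices, repeated generators contracted through their squares):
R1 (-\frac{7}{5} e_{1}) = -\frac{1757}{300} e_{1} + \frac{56}{5} e_{2} - \frac{112}{15} e_{3} + \frac{1414}{75} e_{4} - \frac{14}{5} e_{5} + 7 e_{6} - \frac{14}{5} e_{123} + \frac{224}{15} e_{124} - \frac{14}{5} e_{125} + \frac{42}{5} e_{126} - \frac{2359}{450} e_{134} + \frac{7}{6} e_{135} - \frac{77}{20} e_{136} - \frac{49}{50} e_{145} + \frac{721}{150} e_{146} - \frac{7}{20} e_{156}
R1 (-3 e_{2}) = -24 e_{1} - \frac{251}{20} e_{2} + 6 e_{3} - 32 e_{4} + 6 e_{5} - 18 e_{6} - 16 e_{123} + \frac{202}{5} e_{124} - 6 e_{125} + 15 e_{126} - \frac{337}{30} e_{234} + \frac{5}{2} e_{235} - \frac{33}{4} e_{236} - \frac{21}{10} e_{245} + \frac{103}{10} e_{246} - \frac{3}{4} e_{256}
R1 (\frac{3}{2} e_{3}) = -8 e_{1} + 3 e_{2} + \frac{251}{40} e_{3} - \frac{337}{60} e_{4} + \frac{5}{4} e_{5} - \frac{33}{8} e_{6} + 12 e_{123} - \frac{101}{5} e_{134} + 3 e_{135} - \frac{15}{2} e_{136} + 16 e_{234} - 3 e_{235} + 9 e_{236} + \frac{21}{20} e_{345} - \frac{103}{20} e_{346} + \frac{3}{8} e_{356}
R1 (-\frac{3}{5} e_{4}) = -\frac{202}{25} e_{1} + \frac{32}{5} e_{2} - \frac{337}{150} e_{3} - \frac{251}{100} e_{4} + \frac{21}{50} e_{5} - \frac{103}{50} e_{6} - \frac{24}{5} e_{124} + \frac{16}{5} e_{134} - \frac{6}{5} e_{145} + 3 e_{146} - \frac{6}{5} e_{234} + \frac{6}{5} e_{245} - \frac{18}{5} e_{246} - \frac{1}{2} e_{345} + \frac{33}{20} e_{346} - \frac{3}{20} e_{456}
R1 (-e_{5}) = 2 e_{1} - 2 e_{2} + \frac{5}{6} e_{3} - \frac{7}{10} e_{4} - \frac{251}{60} e_{5} + \frac{1}{4} e_{6} - 8 e_{125} + \frac{16}{3} e_{135} - \frac{202}{15} e_{145} + 5 e_{156} - 2 e_{235} + \frac{32}{3} e_{245} - 6 e_{256} - \frac{337}{90} e_{345} + \frac{11}{4} e_{356} - \frac{103}{30} e_{456}
R1 (-\frac{3}{5} e_{6}) = -3 e_{1} + \frac{18}{5} e_{2} - \frac{33}{20} e_{3} + \frac{103}{50} e_{4} - \frac{3}{20} e_{5} - \frac{251}{100} e_{6} - \frac{24}{5} e_{126} + \frac{16}{5} e_{136} - \frac{202}{25} e_{146} + \frac{6}{5} e_{156} - \frac{6}{5} e_{236} + \frac{32}{5} e_{246} - \frac{6}{5} e_{256} - \frac{337}{150} e_{346} + \frac{1}{2} e_{356} - \frac{21}{50} e_{456}
Summing the partial products and collecting blades:
Answer: -\frac{14081}{300} e_{1} + \frac{193}{20} e_{2} + \frac{349}{200} e_{3} - \frac{2987}{150} e_{4} + \frac{161}{300} e_{5} - \frac{3889}{200} e_{6} - \frac{34}{5} e_{123} + \frac{758}{15} e_{124} - \frac{84}{5} e_{125} + \frac{93}{5} e_{126} - \frac{10009}{450} e_{134} + \frac{19}{2} e_{135} - \frac{163}{20} e_{136} - \frac{2347}{150} e_{145} - \frac{41}{150} e_{146} + \frac{117}{20} e_{156} + \frac{107}{30} e_{234} - \frac{5}{2} e_{235} - \frac{9}{20} e_{236} + \frac{293}{30} e_{245} + \frac{131}{10} e_{246} - \frac{159}{20} e_{256} - \frac{115}{36} e_{345} - \frac{431}{75} e_{346} + \frac{29}{8} e_{356} - \frac{1201}{300} e_{456}


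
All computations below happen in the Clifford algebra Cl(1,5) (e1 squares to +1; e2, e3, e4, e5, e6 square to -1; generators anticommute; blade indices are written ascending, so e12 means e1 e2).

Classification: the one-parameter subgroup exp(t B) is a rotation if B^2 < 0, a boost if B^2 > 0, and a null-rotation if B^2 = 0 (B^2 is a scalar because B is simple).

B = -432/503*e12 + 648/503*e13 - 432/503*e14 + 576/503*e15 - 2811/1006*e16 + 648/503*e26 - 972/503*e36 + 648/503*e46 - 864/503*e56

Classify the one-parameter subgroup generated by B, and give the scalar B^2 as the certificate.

B^2 term by term: the squares give (-432/503)^2*(e12)^2 + (648/503)^2*(e13)^2 + (-432/503)^2*(e14)^2 + (576/503)^2*(e15)^2 + (-2811/1006)^2*(e16)^2 + (648/503)^2*(e26)^2 + (-972/503)^2*(e36)^2 + (648/503)^2*(e46)^2 + (-864/503)^2*(e56)^2 = 186624/253009*(+1) + 419904/253009*(+1) + 186624/253009*(+1) + 331776/253009*(+1) + 7901721/1012036*(+1) + 419904/253009*(-1) + 944784/253009*(-1) + 419904/253009*(-1) + 746496/253009*(-1) = 9/4 (each basis 2-blade squares to minus the product of its generators' squares); cross terms between blades sharing an index anticommute and cancel; the commuting (index-disjoint) pairs give grade-4 terms 2*c*c'*(blade product), which cancel blade by blade — e1236: 839808/253009 - 839808/253009 = 0; e1246: -559872/253009 + 559872/253009 = 0; e1256: 746496/253009 - 746496/253009 = 0; e1346: 839808/253009 - 839808/253009 = 0; e1356: -1119744/253009 + 1119744/253009 = 0; e1456: 746496/253009 - 746496/253009 = 0 — confirming B is simple. So B^2 = 9/4.
Answer: boost, certificate B^2 = 9/4. The scalar 9/4 is the complete invariant here: its sign names the subgroup type.


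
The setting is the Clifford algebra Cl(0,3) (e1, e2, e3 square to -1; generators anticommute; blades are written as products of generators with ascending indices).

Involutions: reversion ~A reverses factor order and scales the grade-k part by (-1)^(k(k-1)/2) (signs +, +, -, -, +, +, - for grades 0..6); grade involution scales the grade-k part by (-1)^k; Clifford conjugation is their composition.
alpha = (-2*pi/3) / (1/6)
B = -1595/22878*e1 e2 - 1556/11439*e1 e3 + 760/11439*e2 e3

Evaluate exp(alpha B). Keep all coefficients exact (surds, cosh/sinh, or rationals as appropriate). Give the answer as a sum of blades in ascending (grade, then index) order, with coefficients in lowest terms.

B^2 term by term: the squares give (-1595/22878)^2*(e1 e2)^2 + (-1556/11439)^2*(e1 e3)^2 + (760/11439)^2*(e2 e3)^2 = 2544025/523402884*(-1) + 2421136/130850721*(-1) + 577600/130850721*(-1) = -1/36 (each basis 2-blade squares to minus the product of its generators' squares); cross terms between blades sharing an index anticommute and cancel. So B^2 = -1/36.
B^2 = -1/36 — circular case — the even/odd split gives cos and sin: l = 1/6, alpha*l = -2*pi/3, so exp(alpha B) = cos(-2*pi/3) + (sin(-2*pi/3)/(1/6))*B = -1/2 + (-3*sqrt(3))*B.
Answer: -1/2 + 1595*sqrt(3)/7626*e1 e2 + 1556*sqrt(3)/3813*e1 e3 - 760*sqrt(3)/3813*e2 e3


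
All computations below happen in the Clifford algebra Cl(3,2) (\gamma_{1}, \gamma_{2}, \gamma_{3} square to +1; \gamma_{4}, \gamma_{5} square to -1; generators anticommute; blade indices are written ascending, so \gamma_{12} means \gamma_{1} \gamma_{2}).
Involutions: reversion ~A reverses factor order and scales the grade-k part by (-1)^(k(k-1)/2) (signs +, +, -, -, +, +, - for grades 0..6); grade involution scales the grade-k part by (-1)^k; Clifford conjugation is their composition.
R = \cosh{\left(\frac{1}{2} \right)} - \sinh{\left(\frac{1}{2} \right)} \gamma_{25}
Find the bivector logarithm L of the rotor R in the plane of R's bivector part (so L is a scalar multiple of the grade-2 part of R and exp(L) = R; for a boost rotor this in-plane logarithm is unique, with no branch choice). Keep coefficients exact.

The scalar part of R is \cosh{\left(\frac{1}{2} \right)}, so cosh pins the rapidity up to sign — the sign comes from the bivector part; dividing that part by sinh of the rapidity yields the plane, and the in-plane L = rapidity * plane is unique because the two sign choices cancel.
Concretely: cosh(rapidity) = \cosh{\left(\frac{1}{2} \right)} gives rapidity = ±\frac{1}{2}, and since rapidity/sinh(rapidity) is even the sign is immaterial: L = (rapidity/sinh(rapidity)) * <R>_2 = (\frac{1}{2 \sinh{\left(\frac{1}{2} \right)}}) * <R>_2.
Answer: - \frac{1}{2} \gamma_{25}


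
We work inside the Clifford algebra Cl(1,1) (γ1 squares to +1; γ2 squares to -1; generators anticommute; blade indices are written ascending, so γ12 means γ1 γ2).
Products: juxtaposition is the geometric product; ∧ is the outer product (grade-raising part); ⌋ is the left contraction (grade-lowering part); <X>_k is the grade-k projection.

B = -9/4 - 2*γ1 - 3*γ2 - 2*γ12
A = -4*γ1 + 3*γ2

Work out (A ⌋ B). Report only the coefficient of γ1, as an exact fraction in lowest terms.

step 1: 17 - 6*γ1 + 8*γ2
Answer: -6


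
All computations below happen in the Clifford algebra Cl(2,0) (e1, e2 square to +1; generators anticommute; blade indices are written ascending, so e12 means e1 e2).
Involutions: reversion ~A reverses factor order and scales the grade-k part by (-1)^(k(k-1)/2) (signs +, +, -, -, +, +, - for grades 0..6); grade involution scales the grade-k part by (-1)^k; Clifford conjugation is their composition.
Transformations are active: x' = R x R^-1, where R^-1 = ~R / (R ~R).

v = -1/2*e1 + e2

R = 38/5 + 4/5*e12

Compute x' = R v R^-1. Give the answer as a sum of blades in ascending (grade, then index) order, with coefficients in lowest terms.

~R = 38/5 - 4/5*e12, and R ~R = 292/5, so R^-1 = ~R / (292/5).
R v = -3*e1 + 8*e2
Answer: -41/146*e1 + 79/73*e2


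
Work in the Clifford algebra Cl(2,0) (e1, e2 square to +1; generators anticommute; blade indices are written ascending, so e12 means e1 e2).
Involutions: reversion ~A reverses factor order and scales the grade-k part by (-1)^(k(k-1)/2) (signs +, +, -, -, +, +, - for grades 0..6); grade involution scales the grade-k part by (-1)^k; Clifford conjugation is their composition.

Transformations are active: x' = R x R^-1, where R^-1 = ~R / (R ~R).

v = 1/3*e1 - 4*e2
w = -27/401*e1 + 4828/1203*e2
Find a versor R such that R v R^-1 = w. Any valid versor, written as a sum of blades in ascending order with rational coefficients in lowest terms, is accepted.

Key observation: q(v) = q(w) = 145/9 (sandwiches preserve the norm), so R = v + w = 320/1203*e1 + 16/1203*e2 works whenever it is invertible — the component of v along it is kept and (v - w)/2 reverses, sending v to w.
Answer: 320/1203*e1 + 16/1203*e2


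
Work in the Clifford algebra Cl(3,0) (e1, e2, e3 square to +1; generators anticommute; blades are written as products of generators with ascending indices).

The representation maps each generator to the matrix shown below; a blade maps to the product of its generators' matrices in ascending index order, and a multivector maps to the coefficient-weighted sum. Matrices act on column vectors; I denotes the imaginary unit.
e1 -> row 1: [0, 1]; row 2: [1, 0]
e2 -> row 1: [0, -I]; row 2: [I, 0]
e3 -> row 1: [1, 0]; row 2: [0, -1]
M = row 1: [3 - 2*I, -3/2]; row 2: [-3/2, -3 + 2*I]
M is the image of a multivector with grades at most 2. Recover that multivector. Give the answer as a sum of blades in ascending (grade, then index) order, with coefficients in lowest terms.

Method: 1, rho(e1), rho(e2), rho(e3) form a trace-orthogonal basis of the 2x2 complex matrices (tr(X Y) = 2 if X = Y, else 0), so M = m0*1 + m1*rho(e1) + m2*rho(e2) + m3*rho(e3) with m0 = tr(M)/2 = 0, m1 = tr(M rho(e1))/2 = -3/2, m2 = tr(M rho(e2))/2 = 0, m3 = tr(M rho(e3))/2 = 3 - 2*I.
Multiplying table entries, the bivector images are rho(e1 e2) = I*rho(e3), rho(e1 e3) = -I*rho(e2), rho(e2 e3) = I*rho(e1); with real blade coefficients the real parts of m0..m3 are the coefficients of 1, e1, e2, e3 and the imaginary parts give the bivectors (e2 e3: Im m1, e1 e3: -Im m2, e1 e2: Im m3).
Answer: -3/2*e1 + 3*e3 - 2*e1 e2


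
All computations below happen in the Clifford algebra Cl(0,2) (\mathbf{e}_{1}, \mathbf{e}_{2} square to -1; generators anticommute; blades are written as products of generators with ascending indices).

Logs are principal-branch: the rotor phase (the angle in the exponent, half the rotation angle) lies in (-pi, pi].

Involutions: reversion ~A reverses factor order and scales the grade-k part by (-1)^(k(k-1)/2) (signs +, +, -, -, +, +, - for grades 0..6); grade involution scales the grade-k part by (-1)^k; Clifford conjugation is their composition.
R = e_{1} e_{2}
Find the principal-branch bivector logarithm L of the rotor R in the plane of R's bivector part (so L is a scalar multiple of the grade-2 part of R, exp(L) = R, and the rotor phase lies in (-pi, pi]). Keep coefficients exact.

The scalar part of R is 0, so the principal-branch rotor phase is pinned; divide the bivector part by its sine to get the unit plane — L is the phase times that plane.
Concretely: cos(phase) = 0 gives phase = ±\frac{\pi}{2}, and since phase/sin(phase) is even the sign is immaterial: L = (phase/sin(phase)) * <R>_2 = (\frac{\pi}{2}) * <R>_2.
Answer: \frac{\pi}{2} e_{1} e_{2}


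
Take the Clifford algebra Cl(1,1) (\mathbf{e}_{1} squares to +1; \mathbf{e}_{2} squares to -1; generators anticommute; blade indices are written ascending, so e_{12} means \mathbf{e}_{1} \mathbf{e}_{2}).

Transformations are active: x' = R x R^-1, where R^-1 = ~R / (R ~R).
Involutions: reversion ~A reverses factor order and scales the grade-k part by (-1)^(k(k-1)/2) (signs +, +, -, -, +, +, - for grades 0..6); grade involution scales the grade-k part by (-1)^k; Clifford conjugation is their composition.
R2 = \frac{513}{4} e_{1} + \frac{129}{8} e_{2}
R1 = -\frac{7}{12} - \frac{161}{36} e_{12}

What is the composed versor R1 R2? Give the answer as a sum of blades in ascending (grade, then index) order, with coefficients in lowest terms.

Distribute over the terms of R1 (each basis-blade product reordered to ascending indices, repeated generators contracted through their squares):
(-\frac{7}{12}) R2 = -\frac{1197}{16} e_{1} - \frac{301}{32} e_{2}
(-\frac{161}{36} e_{12}) R2 = \frac{6923}{96} e_{1} + \frac{9177}{16} e_{2}
Summing the partial products and collecting blades:
Answer: -\frac{259}{96} e_{1} + \frac{18053}{32} e_{2}


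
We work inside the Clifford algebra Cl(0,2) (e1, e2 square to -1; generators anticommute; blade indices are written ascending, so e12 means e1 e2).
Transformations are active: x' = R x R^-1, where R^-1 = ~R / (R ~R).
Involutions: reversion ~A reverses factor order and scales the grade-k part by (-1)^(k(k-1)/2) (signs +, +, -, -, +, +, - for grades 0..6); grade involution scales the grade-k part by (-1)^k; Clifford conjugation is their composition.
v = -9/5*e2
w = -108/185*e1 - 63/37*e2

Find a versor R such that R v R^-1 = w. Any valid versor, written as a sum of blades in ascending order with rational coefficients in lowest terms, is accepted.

Why this works: both vectors square to -81/25, so q(v) = q(w) and R = v + w = -108/185*e1 - 648/185*e2 carries v to w — its own direction survives, the complement (v - w)/2 flips.
Answer: -108/185*e1 - 648/185*e2


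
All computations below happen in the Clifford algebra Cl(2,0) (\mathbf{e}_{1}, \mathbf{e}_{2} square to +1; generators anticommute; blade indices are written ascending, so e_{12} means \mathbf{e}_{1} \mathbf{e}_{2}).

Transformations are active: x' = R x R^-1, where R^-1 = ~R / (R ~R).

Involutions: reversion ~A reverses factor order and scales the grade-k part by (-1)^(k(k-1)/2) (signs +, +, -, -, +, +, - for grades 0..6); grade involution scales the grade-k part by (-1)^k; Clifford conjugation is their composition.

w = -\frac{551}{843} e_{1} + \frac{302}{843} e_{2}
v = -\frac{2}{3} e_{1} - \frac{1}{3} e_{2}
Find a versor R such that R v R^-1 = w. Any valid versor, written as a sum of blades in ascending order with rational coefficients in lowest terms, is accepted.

Reasoning: v^2 = w^2 = \frac{5}{9} since conjugation preserves the quadratic form; R = v + w = -\frac{371}{281} e_{1} + \frac{7}{281} e_{2} is then valid when invertible, keeping its own part and reversing (v - w)/2.
Answer: -\frac{371}{281} e_{1} + \frac{7}{281} e_{2}


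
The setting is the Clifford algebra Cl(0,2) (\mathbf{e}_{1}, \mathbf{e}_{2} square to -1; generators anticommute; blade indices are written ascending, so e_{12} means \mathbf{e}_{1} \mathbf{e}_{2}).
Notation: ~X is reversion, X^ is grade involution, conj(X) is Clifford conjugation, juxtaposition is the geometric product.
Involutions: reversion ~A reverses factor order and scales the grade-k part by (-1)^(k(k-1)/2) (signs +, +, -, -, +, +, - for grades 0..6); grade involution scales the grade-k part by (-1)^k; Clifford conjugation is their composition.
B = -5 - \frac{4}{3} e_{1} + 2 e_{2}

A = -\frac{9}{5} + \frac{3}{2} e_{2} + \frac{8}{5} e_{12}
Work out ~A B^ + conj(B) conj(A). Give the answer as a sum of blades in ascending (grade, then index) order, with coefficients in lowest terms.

first term: 12 - \frac{28}{5} e_{1} - \frac{181}{30} e_{2} + 6 e_{12}
second term: 6 + \frac{4}{5} e_{1} + \frac{397}{30} e_{2} + 6 e_{12}
Answer: 18 - \frac{24}{5} e_{1} + \frac{36}{5} e_{2} + 12 e_{12}


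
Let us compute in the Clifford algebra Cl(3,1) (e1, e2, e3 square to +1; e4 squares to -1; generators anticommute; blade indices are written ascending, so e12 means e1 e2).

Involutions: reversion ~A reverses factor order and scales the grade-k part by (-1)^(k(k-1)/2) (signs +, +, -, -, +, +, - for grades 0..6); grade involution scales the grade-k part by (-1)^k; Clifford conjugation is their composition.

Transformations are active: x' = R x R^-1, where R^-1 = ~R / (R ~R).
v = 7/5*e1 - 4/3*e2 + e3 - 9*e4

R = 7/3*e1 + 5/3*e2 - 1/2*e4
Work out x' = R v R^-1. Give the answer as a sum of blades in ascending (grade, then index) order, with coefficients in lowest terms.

~R = 7/3*e1 + 5/3*e2 - 1/2*e4, and R ~R = 287/36, so R^-1 = ~R / (287/36).
R v = -311/90 - 49/9*e12 + 7/3*e13 - 203/10*e14 + 5/3*e23 - 47/3*e24 + 1/2*e34
Answer: -421/123*e1 - 32/287*e2 - e3 + 13537/1435*e4


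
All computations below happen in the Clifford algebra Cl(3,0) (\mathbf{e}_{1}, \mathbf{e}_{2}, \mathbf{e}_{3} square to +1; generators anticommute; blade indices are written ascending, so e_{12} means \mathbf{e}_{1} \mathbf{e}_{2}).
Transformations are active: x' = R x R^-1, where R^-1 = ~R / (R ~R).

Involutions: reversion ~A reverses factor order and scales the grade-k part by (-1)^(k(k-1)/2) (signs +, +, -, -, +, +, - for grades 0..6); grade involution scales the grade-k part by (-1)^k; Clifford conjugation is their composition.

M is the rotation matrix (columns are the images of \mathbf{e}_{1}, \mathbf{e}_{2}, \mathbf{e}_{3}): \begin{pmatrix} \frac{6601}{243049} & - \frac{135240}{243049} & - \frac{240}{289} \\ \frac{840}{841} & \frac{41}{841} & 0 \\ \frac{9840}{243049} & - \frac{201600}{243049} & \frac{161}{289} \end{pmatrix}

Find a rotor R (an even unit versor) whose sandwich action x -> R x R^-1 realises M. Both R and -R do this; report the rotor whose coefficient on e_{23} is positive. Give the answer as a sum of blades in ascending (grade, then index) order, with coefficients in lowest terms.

Method: write R = a + b12*e_{12} + b13*e_{13} + b23*e_{23} with a^2 + b12^2 + b13^2 + b23^2 = 1 (so R^-1 = ~R). Expanding the columns R e_j ~R gives tr M = 4a^2 - 1 and, from the antisymmetric part, M21 - M12 = -4a*b12, M13 - M31 = 4a*b13, M32 - M23 = -4a*b23.
Here tr M = \frac{153851}{243049}, so a^2 = (1 + tr M)/4 = \frac{99225}{243049} and a = ±\frac{315}{493}. Taking a = \frac{315}{493}: M21 - M12 = \frac{378000}{243049}, M13 - M31 = -\frac{211680}{243049}, M32 - M23 = -\frac{201600}{243049}, giving b12 = -\frac{300}{493}, b13 = -\frac{168}{493}, b23 = \frac{160}{493}, i.e. R = \frac{315}{493} - \frac{300}{493} e_{12} - \frac{168}{493} e_{13} + \frac{160}{493} e_{23}.
Its e_{23} coefficient is already positive.
Answer: \frac{315}{493} - \frac{300}{493} e_{12} - \frac{168}{493} e_{13} + \frac{160}{493} e_{23}. Uniqueness: Spin(3) -> SO(3) maps R and -R to the same rotation of trace \frac{153851}{243049}; fixing the sign of the e_{23} coefficient removes the ambiguity.


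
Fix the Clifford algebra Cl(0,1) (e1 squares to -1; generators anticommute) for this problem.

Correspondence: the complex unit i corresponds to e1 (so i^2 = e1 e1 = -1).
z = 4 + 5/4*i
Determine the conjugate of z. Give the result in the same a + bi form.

In blades: z = 4 + 5/4*e1.
Conjugation here is Clifford conjugation: the scalar is fixed and the grade-1 and grade-2 blades all flip sign, giving 4 - 5/4*e1; translating back:
Answer: 4 - 5/4*i


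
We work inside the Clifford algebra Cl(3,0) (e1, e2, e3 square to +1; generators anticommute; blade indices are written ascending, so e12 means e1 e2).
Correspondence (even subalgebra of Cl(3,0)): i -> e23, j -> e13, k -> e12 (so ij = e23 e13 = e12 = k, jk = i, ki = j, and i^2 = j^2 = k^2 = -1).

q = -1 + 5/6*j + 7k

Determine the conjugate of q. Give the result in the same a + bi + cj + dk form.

In blades: q = -1 + 7*e12 + 5/6*e13.
Quaternion conjugation is reversion on the even subalgebra: the scalar is fixed and every grade-2 blade flips sign, giving -1 - 7*e12 - 5/6*e13; translating back:
Answer: -1 - 5/6*j - 7k


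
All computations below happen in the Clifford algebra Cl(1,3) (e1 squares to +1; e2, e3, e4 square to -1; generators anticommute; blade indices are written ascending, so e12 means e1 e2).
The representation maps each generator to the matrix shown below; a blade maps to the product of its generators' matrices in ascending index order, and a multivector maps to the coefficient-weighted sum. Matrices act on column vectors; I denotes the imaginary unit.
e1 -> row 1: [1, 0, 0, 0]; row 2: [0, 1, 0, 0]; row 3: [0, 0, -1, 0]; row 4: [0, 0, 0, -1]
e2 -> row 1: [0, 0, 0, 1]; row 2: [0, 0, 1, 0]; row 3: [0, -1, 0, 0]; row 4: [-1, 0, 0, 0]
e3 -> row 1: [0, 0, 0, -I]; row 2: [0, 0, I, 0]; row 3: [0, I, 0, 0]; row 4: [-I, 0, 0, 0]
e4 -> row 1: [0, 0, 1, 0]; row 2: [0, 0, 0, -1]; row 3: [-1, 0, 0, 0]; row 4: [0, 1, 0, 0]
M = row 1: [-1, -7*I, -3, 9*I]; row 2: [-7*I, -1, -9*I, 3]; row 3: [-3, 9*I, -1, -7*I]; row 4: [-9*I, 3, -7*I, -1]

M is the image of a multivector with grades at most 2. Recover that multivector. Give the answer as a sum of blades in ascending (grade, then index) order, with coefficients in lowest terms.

Method: the blade images are trace-orthogonal — tr(rho(e_A) rho(e_B)^-1) = 4 if A = B and 0 otherwise — and rho(e_A)^-1 = (e_A)^2 * rho(e_A) with (e_A)^2 = +1 or -1, so the coefficient of e_A in the preimage is (e_A)^2 * tr(M rho(e_A))/4.
Nonzero projections over blades of grade <= 2: 1: (1)^2 = +1, tr(M 1) = -4, coefficient -1; e13: (e13)^2 = +1, tr(M rho(e13)) = -36, coefficient -9; e14: (e14)^2 = +1, tr(M rho(e14)) = -12, coefficient -3; e34: (e34)^2 = -1, tr(M rho(e34)) = -28, coefficient 7. Every other blade of grade <= 2 projects to 0.
Answer: -1 - 9*e13 - 3*e14 + 7*e34


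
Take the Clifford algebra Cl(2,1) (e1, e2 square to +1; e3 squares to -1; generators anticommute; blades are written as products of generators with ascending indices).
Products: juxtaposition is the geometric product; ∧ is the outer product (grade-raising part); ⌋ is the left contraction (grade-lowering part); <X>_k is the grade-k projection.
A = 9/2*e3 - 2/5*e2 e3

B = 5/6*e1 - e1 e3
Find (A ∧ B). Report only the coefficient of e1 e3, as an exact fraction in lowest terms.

step 1: -15/4*e1 e3 - 1/3*e1 e2 e3
Answer: -15/4
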